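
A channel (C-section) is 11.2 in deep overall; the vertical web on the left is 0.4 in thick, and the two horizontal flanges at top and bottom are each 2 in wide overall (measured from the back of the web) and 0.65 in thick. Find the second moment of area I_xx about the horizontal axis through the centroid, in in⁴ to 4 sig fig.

Break the section into simple shapes (no overlaps), measuring from the bottom-left corner of the bounding box.
Web: 0.4 × 11.2, A = 4.48 in², y = 5.6 in, Ī = 46.8309 in⁴.
Top flange (beyond web): 1.6 × 0.65, A = 1.04 in², y = 10.875 in, Ī = 0.0366167 in⁴.
Bottom flange (beyond web): 1.6 × 0.65, A = 1.04 in², y = 0.325 in, Ī = 0.0366167 in⁴.
By symmetry the centroid is at mid-height, ȳ = 5.6 in.
Transfer each piece to the horizontal axis through the centroid using Ī + A·d² with d = y − 5.6:
  web: d = 0 in → contributes +46.8309 in⁴
  top flange (beyond web): d = 5.275 in → contributes +28.9753 in⁴
  bottom flange (beyond web): d = -5.275 in → contributes +28.9753 in⁴
Total I = 104.781 in⁴.

I_xx ≈ 104.8 in⁴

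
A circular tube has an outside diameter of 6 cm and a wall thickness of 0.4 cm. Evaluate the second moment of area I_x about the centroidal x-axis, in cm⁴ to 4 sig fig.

I_x ≈ 27.73 cm⁴

Split into non-overlapping primitives; take the origin at the lower-left of the bounding box.
Outer circle: ⌀6, A = 28.2743 cm², y = 3 cm, Ī = 63.6173 cm⁴.
Bore (subtracted): ⌀5.2, A = 21.2372 cm², y = 3 cm, Ī = 35.8908 cm⁴.
By symmetry the centroid is at mid-height, ȳ = 3 cm.
All pieces are centred on the centroidal x-axis, so I = ΣĪ (holes subtracted) = 27.7264 cm⁴.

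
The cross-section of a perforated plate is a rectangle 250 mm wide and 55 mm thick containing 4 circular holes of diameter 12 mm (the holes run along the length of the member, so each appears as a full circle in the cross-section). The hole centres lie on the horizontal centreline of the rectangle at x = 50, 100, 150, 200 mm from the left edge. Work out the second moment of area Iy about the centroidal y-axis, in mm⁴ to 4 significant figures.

Iy ≈ 7.020 × 10⁷ mm⁴

Break the section into simple shapes (no overlaps), measuring from the bottom-left corner of the bounding box.
Plate: 250 × 55, A = 13 750 mm², x = 125 mm, Ī = 71 614 583 mm⁴.
Hole 1 (subtracted): ⌀12, A = 113.097 mm², x = 50 mm, Ī = 1017.88 mm⁴.
Hole 2 (subtracted): ⌀12, A = 113.097 mm², x = 100 mm, Ī = 1017.88 mm⁴.
Hole 3 (subtracted): ⌀12, A = 113.097 mm², x = 150 mm, Ī = 1017.88 mm⁴.
Hole 4 (subtracted): ⌀12, A = 113.097 mm², x = 200 mm, Ī = 1017.88 mm⁴.
By symmetry the centroid is at mid-width, x̄ = 125 mm.
Transfer each piece to the centroidal y-axis using Ī + A·d² with d = x − 125:
  plate: d = 0 mm → contributes +71 614 583 mm⁴
  hole 1: d = -75 mm → contributes −637 190 mm⁴
  hole 2: d = -25 mm → contributes −71703.7 mm⁴
  hole 3: d = 25 mm → contributes −71703.7 mm⁴
  hole 4: d = 75 mm → contributes −637 190 mm⁴
Total I = 70 196 795 mm⁴.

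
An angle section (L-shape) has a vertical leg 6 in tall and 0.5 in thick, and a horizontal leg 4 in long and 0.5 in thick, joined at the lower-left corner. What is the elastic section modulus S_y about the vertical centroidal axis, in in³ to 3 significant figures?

S_y ≈ 2.08 in³

Split into non-overlapping primitives; take the origin at the lower-left of the bounding box.
Vertical leg: 0.5 × 6, A = 3 in², x = 0.25 in, Ī = 0.0625 in⁴.
Horizontal leg (remainder): 3.5 × 0.5, A = 1.75 in², x = 2.25 in, Ī = 1.7865 in⁴.
Centroid: x̄ = ΣA·x / ΣA = 0.98684 in.
Transfer each piece to the vertical centroidal axis using Ī + A·d² with d = x − 0.98684:
  vertical leg: d = -0.73684 in → contributes +1.6913 in⁴
  horizontal leg (remainder): d = 1.2632 in → contributes +4.5787 in⁴
Total I = 6.27 in⁴.
Extreme fibre distance c = 3.0132 in; S = I/c = 2.0809 in³.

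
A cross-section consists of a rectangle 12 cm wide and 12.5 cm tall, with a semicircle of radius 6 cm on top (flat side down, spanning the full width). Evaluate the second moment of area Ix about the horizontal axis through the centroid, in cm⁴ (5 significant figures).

Ix ≈ 5273.0 cm⁴

Treat the section as a set of non-overlapping primitives; coordinates are from the bounding-box lower-left.
Rectangular body: 12 × 12.5, A = 150 cm², y = 6.25 cm, Ī = 1953.125 cm⁴.
Semicircular cap: semicircle r = 6, A = 56.54867 cm², y = 15.04648 cm, Ī = 142.245 cm⁴.
Centroid: ȳ = ΣA·y / ΣA = 8.65829 cm.
Transfer each piece to the horizontal axis through the centroid using Ī + A·d² with d = y − 8.65829:
  rectangular body: d = -2.40829 cm → contributes +2823.104 cm⁴
  semicircular cap: d = 6.388189 cm → contributes +2449.937 cm⁴
Total I = 5273.041 cm⁴.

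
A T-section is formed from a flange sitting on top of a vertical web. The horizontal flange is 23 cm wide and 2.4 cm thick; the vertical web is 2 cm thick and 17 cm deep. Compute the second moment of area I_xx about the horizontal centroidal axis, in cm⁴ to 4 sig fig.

Break the section into simple shapes (no overlaps), measuring from the bottom-left corner of the bounding box.
Flange: 23 × 2.4, A = 55.2 cm², y = 18.2 cm, Ī = 26.496 cm⁴.
Web: 2 × 17, A = 34 cm², y = 8.5 cm, Ī = 818.833 cm⁴.
Centroid: ȳ = ΣA·y / ΣA = 14.5027 cm.
Transfer each piece to the horizontal centroidal axis using Ī + A·d² with d = y − 14.5027:
  flange: d = 3.69731 cm → contributes +781.085 cm⁴
  web: d = -6.00269 cm → contributes +2043.93 cm⁴
Total I = 2825.02 cm⁴.

I_xx ≈ 2825 cm⁴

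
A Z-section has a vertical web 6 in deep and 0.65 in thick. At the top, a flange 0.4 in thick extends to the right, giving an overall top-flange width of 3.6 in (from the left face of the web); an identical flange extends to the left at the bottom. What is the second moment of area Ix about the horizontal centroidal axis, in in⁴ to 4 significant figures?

Treat the section as a set of non-overlapping primitives; coordinates are from the bounding-box lower-left.
Web: 0.65 × 6, A = 3.9 in², y = 3 in, Ī = 11.7 in⁴.
Top flange (beyond web): 2.95 × 0.4, A = 1.18 in², y = 5.8 in, Ī = 0.0157333 in⁴.
Bottom flange (beyond web): 2.95 × 0.4, A = 1.18 in², y = 0.2 in, Ī = 0.0157333 in⁴.
Centroid: ȳ = ΣA·y / ΣA = 3 in.
Transfer each piece to the horizontal centroidal axis using Ī + A·d² with d = y − 3:
  web: d = 0 in → contributes +11.7 in⁴
  top flange (beyond web): d = 2.8 in → contributes +9.26693 in⁴
  bottom flange (beyond web): d = -2.8 in → contributes +9.26693 in⁴
Total I = 30.2339 in⁴.

Ix ≈ 30.23 in⁴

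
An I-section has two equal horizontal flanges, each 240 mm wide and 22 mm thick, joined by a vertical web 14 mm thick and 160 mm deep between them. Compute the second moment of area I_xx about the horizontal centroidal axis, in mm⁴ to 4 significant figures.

I_xx ≈ 9.265 × 10⁷ mm⁴

Treat the section as a set of non-overlapping primitives; coordinates are from the bounding-box lower-left.
Bottom flange: 240 × 22, A = 5 280 mm², y = 11 mm, Ī = 212 960 mm⁴.
Web: 14 × 160, A = 2 240 mm², y = 102 mm, Ī = 4 778 667 mm⁴.
Top flange: 240 × 22, A = 5 280 mm², y = 193 mm, Ī = 212 960 mm⁴.
By symmetry the centroid is at mid-height, ȳ = 102 mm.
Transfer each piece to the horizontal centroidal axis using Ī + A·d² with d = y − 102:
  bottom flange: d = -91 mm → contributes +43 936 640 mm⁴
  web: d = 0 mm → contributes +4 778 667 mm⁴
  top flange: d = 91 mm → contributes +43 936 640 mm⁴
Total I = 92 651 947 mm⁴.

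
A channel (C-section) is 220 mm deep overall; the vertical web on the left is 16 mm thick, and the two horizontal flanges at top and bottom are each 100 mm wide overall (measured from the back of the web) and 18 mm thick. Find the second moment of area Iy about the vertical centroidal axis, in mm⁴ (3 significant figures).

Split into non-overlapping primitives; take the origin at the lower-left of the bounding box.
Web: 16 × 220, A = 3 520 mm², x = 8 mm, Ī = 75 093 mm⁴.
Top flange (beyond web): 84 × 18, A = 1 512 mm², x = 58 mm, Ī = 889 056 mm⁴.
Bottom flange (beyond web): 84 × 18, A = 1 512 mm², x = 58 mm, Ī = 889 056 mm⁴.
Centroid: x̄ = ΣA·x / ΣA = 31.105 mm.
Transfer each piece to the vertical centroidal axis using Ī + A·d² with d = x − 31.105:
  web: d = -23.105 mm → contributes +1 954 236 mm⁴
  top flange (beyond web): d = 26.895 mm → contributes +1 982 737 mm⁴
  bottom flange (beyond web): d = 26.895 mm → contributes +1 982 737 mm⁴
Total I = 5 919 709 mm⁴.

Iy ≈ 5.92 × 10⁶ mm⁴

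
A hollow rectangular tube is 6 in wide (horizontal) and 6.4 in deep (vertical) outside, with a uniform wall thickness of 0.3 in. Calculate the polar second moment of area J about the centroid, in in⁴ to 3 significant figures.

Split into non-overlapping primitives; take the origin at the lower-left of the bounding box.
Outer rectangle: 6 × 6.4, A = 38.4 in², y = 3.2 in, Ī = 131.07 in⁴.
Inner void (subtracted): 5.4 × 5.8, A = 31.32 in², y = 3.2 in, Ī = 87.8 in⁴.
By symmetry the centroid is at mid-height, ȳ = 3.2 in.
All pieces are centred on the centroidal x-axis, so I = ΣĪ (holes subtracted) = 43.272 in⁴.
Repeating about the centroidal y-axis gives I_y = 39.092 in⁴.
Polar second moment: J = I_x + I_y = 82.364 in⁴.

J ≈ 82.4 in⁴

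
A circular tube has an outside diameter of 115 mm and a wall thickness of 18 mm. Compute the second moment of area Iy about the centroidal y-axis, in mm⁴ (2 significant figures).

Split into non-overlapping primitives; take the origin at the lower-left of the bounding box.
Outer circle: ⌀115, A = 10 387 mm², x = 57.5 mm, Ī = 8 585 414 mm⁴.
Bore (subtracted): ⌀79, A = 4 902 mm², x = 57.5 mm, Ī = 1 911 958 mm⁴.
By symmetry the centroid is at mid-width, x̄ = 57.5 mm.
All pieces are centred on the centroidal y-axis, so I = ΣĪ (holes subtracted) = 6 673 457 mm⁴.

Iy ≈ 6.7 × 10⁶ mm⁴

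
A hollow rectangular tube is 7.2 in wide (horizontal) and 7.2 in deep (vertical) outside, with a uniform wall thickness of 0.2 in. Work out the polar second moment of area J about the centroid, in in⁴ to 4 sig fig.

J ≈ 91.54 in⁴

Split into non-overlapping primitives; take the origin at the lower-left of the bounding box.
Outer rectangle: 7.2 × 7.2, A = 51.84 in², y = 3.6 in, Ī = 223.949 in⁴.
Inner void (subtracted): 6.8 × 6.8, A = 46.24 in², y = 3.6 in, Ī = 178.178 in⁴.
By symmetry the centroid is at mid-height, ȳ = 3.6 in.
All pieces are centred on the centroidal x-axis, so I = ΣĪ (holes subtracted) = 45.7707 in⁴.
Repeating about the centroidal y-axis gives I_y = 45.7707 in⁴.
Polar second moment: J = I_x + I_y = 91.5413 in⁴.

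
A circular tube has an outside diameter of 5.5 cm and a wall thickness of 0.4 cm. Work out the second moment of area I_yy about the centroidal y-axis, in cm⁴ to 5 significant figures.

Decompose the section into non-overlapping parts with the origin at the bottom-left of its bounding rectangle.
Outer circle: ⌀5.5, A = 23.75829 cm², x = 2.75 cm, Ī = 44.91803 cm⁴.
Bore (subtracted): ⌀4.7, A = 17.34945 cm², x = 2.75 cm, Ī = 23.95308 cm⁴.
By symmetry the centroid is at mid-width, x̄ = 2.75 cm.
All pieces are centred on the centroidal y-axis, so I = ΣĪ (holes subtracted) = 20.96495 cm⁴.

I_yy ≈ 20.965 cm⁴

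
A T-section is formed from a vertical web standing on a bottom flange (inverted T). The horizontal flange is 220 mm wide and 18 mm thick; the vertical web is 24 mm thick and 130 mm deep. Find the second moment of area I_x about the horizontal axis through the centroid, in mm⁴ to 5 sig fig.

Decompose the section into non-overlapping parts with the origin at the bottom-left of its bounding rectangle.
Flange: 220 × 18, A = 3 960 mm², y = 9 mm, Ī = 106 920 mm⁴.
Web: 24 × 130, A = 3 120 mm², y = 83 mm, Ī = 4 394 000 mm⁴.
Centroid: ȳ = ΣA·y / ΣA = 41.61017 mm.
Transfer each piece to the horizontal axis through the centroid using Ī + A·d² with d = y − 41.61017:
  flange: d = -32.61017 mm → contributes +4 318 076 mm⁴
  web: d = 41.38983 mm → contributes +9 738 928 mm⁴
Total I = 14 057 004 mm⁴.

I_x ≈ 1.4057 × 10⁷ mm⁴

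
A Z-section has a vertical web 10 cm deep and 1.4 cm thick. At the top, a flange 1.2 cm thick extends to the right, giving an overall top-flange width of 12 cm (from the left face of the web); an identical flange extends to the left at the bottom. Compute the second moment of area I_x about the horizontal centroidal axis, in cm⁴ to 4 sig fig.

Split into non-overlapping primitives; take the origin at the lower-left of the bounding box.
Web: 1.4 × 10, A = 14 cm², y = 5 cm, Ī = 116.667 cm⁴.
Top flange (beyond web): 10.6 × 1.2, A = 12.72 cm², y = 9.4 cm, Ī = 1.5264 cm⁴.
Bottom flange (beyond web): 10.6 × 1.2, A = 12.72 cm², y = 0.6 cm, Ī = 1.5264 cm⁴.
Centroid: ȳ = ΣA·y / ΣA = 5 cm.
Transfer each piece to the horizontal centroidal axis using Ī + A·d² with d = y − 5:
  web: d = 0 cm → contributes +116.667 cm⁴
  top flange (beyond web): d = 4.4 cm → contributes +247.786 cm⁴
  bottom flange (beyond web): d = -4.4 cm → contributes +247.786 cm⁴
Total I = 612.238 cm⁴.

I_x ≈ 612.2 cm⁴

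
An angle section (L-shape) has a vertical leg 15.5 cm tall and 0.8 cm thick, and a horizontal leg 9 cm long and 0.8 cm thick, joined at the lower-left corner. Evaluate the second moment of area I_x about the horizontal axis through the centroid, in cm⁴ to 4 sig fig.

I_x ≈ 480.4 cm⁴

Break the section into simple shapes (no overlaps), measuring from the bottom-left corner of the bounding box.
Vertical leg: 0.8 × 15.5, A = 12.4 cm², y = 7.75 cm, Ī = 248.258 cm⁴.
Horizontal leg (remainder): 8.2 × 0.8, A = 6.56 cm², y = 0.4 cm, Ī = 0.349867 cm⁴.
Centroid: ȳ = ΣA·y / ΣA = 5.20696 cm.
Transfer each piece to the horizontal axis through the centroid using Ī + A·d² with d = y − 5.20696:
  vertical leg: d = 2.54304 cm → contributes +328.45 cm⁴
  horizontal leg (remainder): d = -4.80696 cm → contributes +151.931 cm⁴
Total I = 480.381 cm⁴.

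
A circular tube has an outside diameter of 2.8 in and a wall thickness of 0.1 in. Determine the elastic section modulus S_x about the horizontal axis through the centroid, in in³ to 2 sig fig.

Decompose the section into non-overlapping parts with the origin at the bottom-left of its bounding rectangle.
Outer circle: ⌀2.8, A = 6.158 in², y = 1.4 in, Ī = 3.017 in⁴.
Bore (subtracted): ⌀2.6, A = 5.309 in², y = 1.4 in, Ī = 2.243 in⁴.
By symmetry the centroid is at mid-height, ȳ = 1.4 in.
All pieces are centred on the horizontal axis through the centroid, so I = ΣĪ (holes subtracted) = 0.774 in⁴.
Extreme fibre distance c = 1.4 in; S = I/c = 0.5529 in³.

S_x ≈ 0.55 in³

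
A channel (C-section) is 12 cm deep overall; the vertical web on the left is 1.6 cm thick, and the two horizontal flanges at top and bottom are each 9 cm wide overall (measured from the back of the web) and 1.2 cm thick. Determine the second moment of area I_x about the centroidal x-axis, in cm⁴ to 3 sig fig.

Break the section into simple shapes (no overlaps), measuring from the bottom-left corner of the bounding box.
Web: 1.6 × 12, A = 19.2 cm², y = 6 cm, Ī = 230.4 cm⁴.
Top flange (beyond web): 7.4 × 1.2, A = 8.88 cm², y = 11.4 cm, Ī = 1.0656 cm⁴.
Bottom flange (beyond web): 7.4 × 1.2, A = 8.88 cm², y = 0.6 cm, Ī = 1.0656 cm⁴.
By symmetry the centroid is at mid-height, ȳ = 6 cm.
Transfer each piece to the centroidal x-axis using Ī + A·d² with d = y − 6:
  web: d = 0 cm → contributes +230.4 cm⁴
  top flange (beyond web): d = 5.4 cm → contributes +260.01 cm⁴
  bottom flange (beyond web): d = -5.4 cm → contributes +260.01 cm⁴
Total I = 750.41 cm⁴.

I_x ≈ 750 cm⁴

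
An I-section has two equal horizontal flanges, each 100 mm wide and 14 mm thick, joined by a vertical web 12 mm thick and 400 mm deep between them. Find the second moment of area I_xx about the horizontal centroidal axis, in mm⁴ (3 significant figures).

I_xx ≈ 1.84 × 10⁸ mm⁴

Split into non-overlapping primitives; take the origin at the lower-left of the bounding box.
Bottom flange: 100 × 14, A = 1 400 mm², y = 7 mm, Ī = 22 867 mm⁴.
Web: 12 × 400, A = 4 800 mm², y = 214 mm, Ī = 64 000 000 mm⁴.
Top flange: 100 × 14, A = 1 400 mm², y = 421 mm, Ī = 22 867 mm⁴.
By symmetry the centroid is at mid-height, ȳ = 214 mm.
Transfer each piece to the horizontal centroidal axis using Ī + A·d² with d = y − 214:
  bottom flange: d = -207 mm → contributes +60 011 467 mm⁴
  web: d = 0 mm → contributes +64 000 000 mm⁴
  top flange: d = 207 mm → contributes +60 011 467 mm⁴
Total I = 184 022 933 mm⁴.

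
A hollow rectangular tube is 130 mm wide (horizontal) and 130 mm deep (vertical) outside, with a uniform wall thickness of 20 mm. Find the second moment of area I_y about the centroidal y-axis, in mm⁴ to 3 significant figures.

I_y ≈ 1.83 × 10⁷ mm⁴

Decompose the section into non-overlapping parts with the origin at the bottom-left of its bounding rectangle.
Outer rectangle: 130 × 130, A = 16 900 mm², x = 65 mm, Ī = 23 800 833 mm⁴.
Inner void (subtracted): 90 × 90, A = 8 100 mm², x = 65 mm, Ī = 5 467 500 mm⁴.
By symmetry the centroid is at mid-width, x̄ = 65 mm.
All pieces are centred on the centroidal y-axis, so I = ΣĪ (holes subtracted) = 18 333 333 mm⁴.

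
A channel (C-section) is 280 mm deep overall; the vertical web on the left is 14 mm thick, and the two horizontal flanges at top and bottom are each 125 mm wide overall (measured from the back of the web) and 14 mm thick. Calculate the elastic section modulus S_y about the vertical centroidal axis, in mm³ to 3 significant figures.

Decompose the section into non-overlapping parts with the origin at the bottom-left of its bounding rectangle.
Web: 14 × 280, A = 3 920 mm², x = 7 mm, Ī = 64 027 mm⁴.
Top flange (beyond web): 111 × 14, A = 1 554 mm², x = 69.5 mm, Ī = 1 595 570 mm⁴.
Bottom flange (beyond web): 111 × 14, A = 1 554 mm², x = 69.5 mm, Ī = 1 595 570 mm⁴.
Centroid: x̄ = ΣA·x / ΣA = 34.639 mm.
Transfer each piece to the vertical centroidal axis using Ī + A·d² with d = x − 34.639:
  web: d = -27.639 mm → contributes +3 058 667 mm⁴
  top flange (beyond web): d = 34.861 mm → contributes +3 484 081 mm⁴
  bottom flange (beyond web): d = 34.861 mm → contributes +3 484 081 mm⁴
Total I = 10 026 829 mm⁴.
Extreme fibre distance c = 90.361 mm; S = I/c = 110 965 mm³.

S_y ≈ 1.11 × 10⁵ mm³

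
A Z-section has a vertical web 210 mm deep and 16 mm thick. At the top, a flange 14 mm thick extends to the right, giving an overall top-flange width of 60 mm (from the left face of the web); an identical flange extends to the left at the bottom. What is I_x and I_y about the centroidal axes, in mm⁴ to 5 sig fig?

Treat the section as a set of non-overlapping primitives; coordinates are from the bounding-box lower-left.
Web: 16 × 210, A = 3 360 mm², y = 105 mm, Ī = 12 348 000 mm⁴.
Top flange (beyond web): 44 × 14, A = 616 mm², y = 203 mm, Ī = 10061.33 mm⁴.
Bottom flange (beyond web): 44 × 14, A = 616 mm², y = 7 mm, Ī = 10061.33 mm⁴.
Centroid: ȳ = ΣA·y / ΣA = 105 mm.
Transfer each piece to the centroidal x-axis using Ī + A·d² with d = y − 105:
  web: d = 0 mm → contributes +12 348 000 mm⁴
  top flange (beyond web): d = 98 mm → contributes +5 926 125 mm⁴
  bottom flange (beyond web): d = -98 mm → contributes +5 926 125 mm⁴
Total I = 24 200 251 mm⁴.
For the y-axis: x̄ = 52 mm.
Repeating about the centroidal y-axis gives I_y = 1 379 243 mm⁴.

I_x ≈ 2.4200 × 10⁷ mm⁴, I_y ≈ 1.3792 × 10⁶ mm⁴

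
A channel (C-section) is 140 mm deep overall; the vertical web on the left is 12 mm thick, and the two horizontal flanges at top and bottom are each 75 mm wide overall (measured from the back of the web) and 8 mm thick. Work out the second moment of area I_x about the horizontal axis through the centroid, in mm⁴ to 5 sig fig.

Treat the section as a set of non-overlapping primitives; coordinates are from the bounding-box lower-left.
Web: 12 × 140, A = 1 680 mm², y = 70 mm, Ī = 2 744 000 mm⁴.
Top flange (beyond web): 63 × 8, A = 504 mm², y = 136 mm, Ī = 2 688 mm⁴.
Bottom flange (beyond web): 63 × 8, A = 504 mm², y = 4 mm, Ī = 2 688 mm⁴.
By symmetry the centroid is at mid-height, ȳ = 70 mm.
Transfer each piece to the horizontal axis through the centroid using Ī + A·d² with d = y − 70:
  web: d = 0 mm → contributes +2 744 000 mm⁴
  top flange (beyond web): d = 66 mm → contributes +2 198 112 mm⁴
  bottom flange (beyond web): d = -66 mm → contributes +2 198 112 mm⁴
Total I = 7 140 224 mm⁴.

I_x ≈ 7.1402 × 10⁶ mm⁴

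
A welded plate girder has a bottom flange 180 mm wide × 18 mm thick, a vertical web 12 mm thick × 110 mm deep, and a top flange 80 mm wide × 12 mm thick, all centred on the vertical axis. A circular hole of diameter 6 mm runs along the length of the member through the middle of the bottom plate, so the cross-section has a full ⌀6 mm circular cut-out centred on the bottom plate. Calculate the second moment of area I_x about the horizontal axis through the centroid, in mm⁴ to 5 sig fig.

I_x ≈ 1.4223 × 10⁷ mm⁴

Treat the section as a set of non-overlapping primitives; coordinates are from the bounding-box lower-left.
Bottom plate: 180 × 18, A = 3 240 mm², y = 9 mm, Ī = 87 480 mm⁴.
Web plate: 12 × 110, A = 1 320 mm², y = 73 mm, Ī = 1 331 000 mm⁴.
Top plate: 80 × 12, A = 960 mm², y = 134 mm, Ī = 11 520 mm⁴.
Hole (subtracted): ⌀6, A = 28.27433 mm², y = 9 mm, Ī = 63.61725 mm⁴.
Centroid: ȳ = ΣA·y / ΣA = 46.2342 mm.
Transfer each piece to the horizontal axis through the centroid using Ī + A·d² with d = y − 46.2342:
  bottom plate: d = -37.2342 mm → contributes +4 579 369 mm⁴
  web plate: d = 26.7658 mm → contributes +2 276 659 mm⁴
  top plate: d = 87.7658 mm → contributes +7 406 243 mm⁴
  hole: d = -37.2342 mm → contributes −39262.74 mm⁴
Total I = 14 223 008 mm⁴.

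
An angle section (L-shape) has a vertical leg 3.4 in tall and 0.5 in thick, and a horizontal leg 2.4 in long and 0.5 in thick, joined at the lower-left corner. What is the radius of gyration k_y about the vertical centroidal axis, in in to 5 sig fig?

Treat the section as a set of non-overlapping primitives; coordinates are from the bounding-box lower-left.
Vertical leg: 0.5 × 3.4, A = 1.7 in², x = 0.25 in, Ī = 0.03541667 in⁴.
Horizontal leg (remainder): 1.9 × 0.5, A = 0.95 in², x = 1.45 in, Ī = 0.2857917 in⁴.
Centroid: x̄ = ΣA·x / ΣA = 0.6801887 in.
Transfer each piece to the vertical centroidal axis using Ī + A·d² with d = x − 0.6801887:
  vertical leg: d = -0.4301887 in → contributes +0.3500226 in⁴
  horizontal leg (remainder): d = 0.7698113 in → contributes +0.8487707 in⁴
Total I = 1.198793 in⁴.
Radius of gyration: k = √(I/A) = √(1.198793 / 2.65) = 0.6725881 in.

k_y ≈ 0.67259 in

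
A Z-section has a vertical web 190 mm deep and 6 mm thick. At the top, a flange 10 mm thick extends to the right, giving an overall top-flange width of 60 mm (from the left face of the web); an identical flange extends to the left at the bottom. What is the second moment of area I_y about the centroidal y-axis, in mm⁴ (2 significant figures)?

Break the section into simple shapes (no overlaps), measuring from the bottom-left corner of the bounding box.
Web: 6 × 190, A = 1 140 mm², x = 57 mm, Ī = 3 420 mm⁴.
Top flange (beyond web): 54 × 10, A = 540 mm², x = 87 mm, Ī = 131 220 mm⁴.
Bottom flange (beyond web): 54 × 10, A = 540 mm², x = 27 mm, Ī = 131 220 mm⁴.
Centroid: x̄ = ΣA·x / ΣA = 57 mm.
Transfer each piece to the centroidal y-axis using Ī + A·d² with d = x − 57:
  web: d = 0 mm → contributes +3 420 mm⁴
  top flange (beyond web): d = 30 mm → contributes +617 220 mm⁴
  bottom flange (beyond web): d = -30 mm → contributes +617 220 mm⁴
Total I = 1 237 860 mm⁴.

I_y ≈ 1.2 × 10⁶ mm⁴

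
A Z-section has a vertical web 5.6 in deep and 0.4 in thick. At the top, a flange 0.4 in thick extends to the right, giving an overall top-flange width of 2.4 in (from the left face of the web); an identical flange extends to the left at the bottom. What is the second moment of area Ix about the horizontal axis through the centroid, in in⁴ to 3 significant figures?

Decompose the section into non-overlapping parts with the origin at the bottom-left of its bounding rectangle.
Web: 0.4 × 5.6, A = 2.24 in², y = 2.8 in, Ī = 5.8539 in⁴.
Top flange (beyond web): 2 × 0.4, A = 0.8 in², y = 5.4 in, Ī = 0.010667 in⁴.
Bottom flange (beyond web): 2 × 0.4, A = 0.8 in², y = 0.2 in, Ī = 0.010667 in⁴.
Centroid: ȳ = ΣA·y / ΣA = 2.8 in.
Transfer each piece to the horizontal axis through the centroid using Ī + A·d² with d = y − 2.8:
  web: d = 0 in → contributes +5.8539 in⁴
  top flange (beyond web): d = 2.6 in → contributes +5.4187 in⁴
  bottom flange (beyond web): d = -2.6 in → contributes +5.4187 in⁴
Total I = 16.691 in⁴.

Ix ≈ 16.7 in⁴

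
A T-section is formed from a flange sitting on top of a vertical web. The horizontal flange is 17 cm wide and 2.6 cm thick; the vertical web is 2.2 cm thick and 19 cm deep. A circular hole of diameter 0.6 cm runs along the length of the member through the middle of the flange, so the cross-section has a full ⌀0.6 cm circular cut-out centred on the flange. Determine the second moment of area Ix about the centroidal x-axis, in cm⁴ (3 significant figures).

Treat the section as a set of non-overlapping primitives; coordinates are from the bounding-box lower-left.
Flange: 17 × 2.6, A = 44.2 cm², y = 20.3 cm, Ī = 24.899 cm⁴.
Web: 2.2 × 19, A = 41.8 cm², y = 9.5 cm, Ī = 1257.5 cm⁴.
Hole (subtracted): ⌀0.6, A = 0.28274 cm², y = 20.3 cm, Ī = 0.0063617 cm⁴.
Centroid: ȳ = ΣA·y / ΣA = 15.033 cm.
Transfer each piece to the centroidal x-axis using Ī + A·d² with d = y − 15.033:
  flange: d = 5.2666 cm → contributes +1250.9 cm⁴
  web: d = -5.5334 cm → contributes +2537.3 cm⁴
  hole: d = 5.2666 cm → contributes −7.8489 cm⁴
Total I = 3780.4 cm⁴.

Ix ≈ 3780 cm⁴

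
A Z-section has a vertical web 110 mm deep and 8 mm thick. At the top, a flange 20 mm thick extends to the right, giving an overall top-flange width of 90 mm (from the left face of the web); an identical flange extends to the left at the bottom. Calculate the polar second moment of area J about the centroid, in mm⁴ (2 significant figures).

Treat the section as a set of non-overlapping primitives; coordinates are from the bounding-box lower-left.
Web: 8 × 110, A = 880 mm², y = 55 mm, Ī = 887 333 mm⁴.
Top flange (beyond web): 82 × 20, A = 1 640 mm², y = 100 mm, Ī = 54 667 mm⁴.
Bottom flange (beyond web): 82 × 20, A = 1 640 mm², y = 10 mm, Ī = 54 667 mm⁴.
Centroid: ȳ = ΣA·y / ΣA = 55 mm.
Transfer each piece to the centroidal x-axis using Ī + A·d² with d = y − 55:
  web: d = 0 mm → contributes +887 333 mm⁴
  top flange (beyond web): d = 45 mm → contributes +3 375 667 mm⁴
  bottom flange (beyond web): d = -45 mm → contributes +3 375 667 mm⁴
Total I = 7 638 667 mm⁴.
For the y-axis: x̄ = 86 mm.
Repeating about the centroidal y-axis gives I_y = 8 484 587 mm⁴.
Polar second moment: J = I_x + I_y = 16 123 253 mm⁴.

J ≈ 1.6 × 10⁷ mm⁴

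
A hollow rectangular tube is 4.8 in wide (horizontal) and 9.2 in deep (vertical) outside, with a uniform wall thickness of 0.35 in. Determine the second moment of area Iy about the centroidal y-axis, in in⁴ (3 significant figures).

Iy ≈ 36.0 in⁴

Treat the section as a set of non-overlapping primitives; coordinates are from the bounding-box lower-left.
Outer rectangle: 4.8 × 9.2, A = 44.16 in², x = 2.4 in, Ī = 84.787 in⁴.
Inner void (subtracted): 4.1 × 8.5, A = 34.85 in², x = 2.4 in, Ī = 48.819 in⁴.
By symmetry the centroid is at mid-width, x̄ = 2.4 in.
All pieces are centred on the centroidal y-axis, so I = ΣĪ (holes subtracted) = 35.968 in⁴.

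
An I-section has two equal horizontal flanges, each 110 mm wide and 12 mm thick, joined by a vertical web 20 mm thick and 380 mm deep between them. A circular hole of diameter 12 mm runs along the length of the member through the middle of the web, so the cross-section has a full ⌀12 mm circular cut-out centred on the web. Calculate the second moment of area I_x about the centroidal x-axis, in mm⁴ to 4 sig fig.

Decompose the section into non-overlapping parts with the origin at the bottom-left of its bounding rectangle.
Bottom flange: 110 × 12, A = 1 320 mm², y = 6 mm, Ī = 15 840 mm⁴.
Web: 20 × 380, A = 7 600 mm², y = 202 mm, Ī = 91 453 333 mm⁴.
Top flange: 110 × 12, A = 1 320 mm², y = 398 mm, Ī = 15 840 mm⁴.
Hole (subtracted): ⌀12, A = 113.097 mm², y = 202 mm, Ī = 1017.88 mm⁴.
By symmetry the centroid is at mid-height, ȳ = 202 mm.
Transfer each piece to the centroidal x-axis using Ī + A·d² with d = y − 202:
  bottom flange: d = -196 mm → contributes +50 724 960 mm⁴
  web: d = 0 mm → contributes +91 453 333 mm⁴
  top flange: d = 196 mm → contributes +50 724 960 mm⁴
  hole: d = 0 mm → contributes −1017.88 mm⁴
Total I = 192 902 235 mm⁴.

I_x ≈ 1.929 × 10⁸ mm⁴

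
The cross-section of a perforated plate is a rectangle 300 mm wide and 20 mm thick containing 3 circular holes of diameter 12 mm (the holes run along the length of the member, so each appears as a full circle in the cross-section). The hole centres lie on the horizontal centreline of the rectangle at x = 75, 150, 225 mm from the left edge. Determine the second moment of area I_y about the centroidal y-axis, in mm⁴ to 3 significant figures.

I_y ≈ 4.37 × 10⁷ mm⁴

Treat the section as a set of non-overlapping primitives; coordinates are from the bounding-box lower-left.
Plate: 300 × 20, A = 6 000 mm², x = 150 mm, Ī = 45 000 000 mm⁴.
Hole 1 (subtracted): ⌀12, A = 113.1 mm², x = 75 mm, Ī = 1017.9 mm⁴.
Hole 2 (subtracted): ⌀12, A = 113.1 mm², x = 150 mm, Ī = 1017.9 mm⁴.
Hole 3 (subtracted): ⌀12, A = 113.1 mm², x = 225 mm, Ī = 1017.9 mm⁴.
By symmetry the centroid is at mid-width, x̄ = 150 mm.
Transfer each piece to the centroidal y-axis using Ī + A·d² with d = x − 150:
  plate: d = 0 mm → contributes +45 000 000 mm⁴
  hole 1: d = -75 mm → contributes −637 190 mm⁴
  hole 2: d = 0 mm → contributes −1017.9 mm⁴
  hole 3: d = 75 mm → contributes −637 190 mm⁴
Total I = 43 724 601 mm⁴.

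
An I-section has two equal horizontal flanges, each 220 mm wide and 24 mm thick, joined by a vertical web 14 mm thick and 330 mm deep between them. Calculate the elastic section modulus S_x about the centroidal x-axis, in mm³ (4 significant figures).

S_x ≈ 1.975 × 10⁶ mm³

Treat the section as a set of non-overlapping primitives; coordinates are from the bounding-box lower-left.
Bottom flange: 220 × 24, A = 5 280 mm², y = 12 mm, Ī = 253 440 mm⁴.
Web: 14 × 330, A = 4 620 mm², y = 189 mm, Ī = 41 926 500 mm⁴.
Top flange: 220 × 24, A = 5 280 mm², y = 366 mm, Ī = 253 440 mm⁴.
By symmetry the centroid is at mid-height, ȳ = 189 mm.
Transfer each piece to the centroidal x-axis using Ī + A·d² with d = y − 189:
  bottom flange: d = -177 mm → contributes +165 670 560 mm⁴
  web: d = 0 mm → contributes +41 926 500 mm⁴
  top flange: d = 177 mm → contributes +165 670 560 mm⁴
Total I = 373 267 620 mm⁴.
Extreme fibre distance c = 189 mm; S = I/c = 1 974 961 mm³.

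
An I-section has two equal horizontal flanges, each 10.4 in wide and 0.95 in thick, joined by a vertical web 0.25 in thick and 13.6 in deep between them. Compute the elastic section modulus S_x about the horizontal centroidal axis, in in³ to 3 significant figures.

Split into non-overlapping primitives; take the origin at the lower-left of the bounding box.
Bottom flange: 10.4 × 0.95, A = 9.88 in², y = 0.475 in, Ī = 0.74306 in⁴.
Web: 0.25 × 13.6, A = 3.4 in², y = 7.75 in, Ī = 52.405 in⁴.
Top flange: 10.4 × 0.95, A = 9.88 in², y = 15.025 in, Ī = 0.74306 in⁴.
By symmetry the centroid is at mid-height, ȳ = 7.75 in.
Transfer each piece to the horizontal centroidal axis using Ī + A·d² with d = y − 7.75:
  bottom flange: d = -7.275 in → contributes +523.65 in⁴
  web: d = 0 in → contributes +52.405 in⁴
  top flange: d = 7.275 in → contributes +523.65 in⁴
Total I = 1099.7 in⁴.
Extreme fibre distance c = 7.75 in; S = I/c = 141.9 in³.

S_x ≈ 142 in³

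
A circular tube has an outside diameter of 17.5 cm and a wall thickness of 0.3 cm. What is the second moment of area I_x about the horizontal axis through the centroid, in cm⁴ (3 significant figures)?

I_x ≈ 600 cm⁴

Decompose the section into non-overlapping parts with the origin at the bottom-left of its bounding rectangle.
Outer circle: ⌀17.5, A = 240.53 cm², y = 8.75 cm, Ī = 4603.9 cm⁴.
Bore (subtracted): ⌀16.9, A = 224.32 cm², y = 8.75 cm, Ī = 4004.2 cm⁴.
By symmetry the centroid is at mid-height, ȳ = 8.75 cm.
All pieces are centred on the horizontal axis through the centroid, so I = ΣĪ (holes subtracted) = 599.65 cm⁴.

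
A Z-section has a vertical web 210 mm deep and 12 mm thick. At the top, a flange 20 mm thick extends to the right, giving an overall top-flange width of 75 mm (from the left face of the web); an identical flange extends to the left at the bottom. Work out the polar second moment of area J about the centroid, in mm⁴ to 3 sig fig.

J ≈ 3.65 × 10⁷ mm⁴

Treat the section as a set of non-overlapping primitives; coordinates are from the bounding-box lower-left.
Web: 12 × 210, A = 2 520 mm², y = 105 mm, Ī = 9 261 000 mm⁴.
Top flange (beyond web): 63 × 20, A = 1 260 mm², y = 200 mm, Ī = 42 000 mm⁴.
Bottom flange (beyond web): 63 × 20, A = 1 260 mm², y = 10 mm, Ī = 42 000 mm⁴.
Centroid: ȳ = ΣA·y / ΣA = 105 mm.
Transfer each piece to the centroidal x-axis using Ī + A·d² with d = y − 105:
  web: d = 0 mm → contributes +9 261 000 mm⁴
  top flange (beyond web): d = 95 mm → contributes +11 413 500 mm⁴
  bottom flange (beyond web): d = -95 mm → contributes +11 413 500 mm⁴
Total I = 32 088 000 mm⁴.
For the y-axis: x̄ = 69 mm.
Repeating about the centroidal y-axis gives I_y = 4 407 480 mm⁴.
Polar second moment: J = I_x + I_y = 36 495 480 mm⁴.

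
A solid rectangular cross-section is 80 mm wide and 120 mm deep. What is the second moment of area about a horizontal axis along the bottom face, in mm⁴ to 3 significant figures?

The section: 80 × 120, A = 9 600 mm², y = 60 mm, Ī = 11 520 000 mm⁴.
Transfer it to the bottom edge using Ī + A·d² with d = y − 0:
  the section: d = 60 mm → contributes +46 080 000 mm⁴
Total I = 46 080 000 mm⁴.

I_base ≈ 4.61 × 10⁷ mm⁴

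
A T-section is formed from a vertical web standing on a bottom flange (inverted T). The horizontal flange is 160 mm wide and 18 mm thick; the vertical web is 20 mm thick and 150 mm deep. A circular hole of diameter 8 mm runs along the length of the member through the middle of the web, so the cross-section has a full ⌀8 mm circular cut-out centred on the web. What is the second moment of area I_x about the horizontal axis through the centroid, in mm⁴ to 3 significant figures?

Break the section into simple shapes (no overlaps), measuring from the bottom-left corner of the bounding box.
Flange: 160 × 18, A = 2 880 mm², y = 9 mm, Ī = 77 760 mm⁴.
Web: 20 × 150, A = 3 000 mm², y = 93 mm, Ī = 5 625 000 mm⁴.
Hole (subtracted): ⌀8, A = 50.265 mm², y = 93 mm, Ī = 201.06 mm⁴.
Centroid: ȳ = ΣA·y / ΣA = 51.502 mm.
Transfer each piece to the horizontal axis through the centroid using Ī + A·d² with d = y − 51.502:
  flange: d = -42.502 mm → contributes +5 280 347 mm⁴
  web: d = 41.498 mm → contributes +10 791 153 mm⁴
  hole: d = 41.498 mm → contributes −86 761 mm⁴
Total I = 15 984 739 mm⁴.

I_x ≈ 1.60 × 10⁷ mm⁴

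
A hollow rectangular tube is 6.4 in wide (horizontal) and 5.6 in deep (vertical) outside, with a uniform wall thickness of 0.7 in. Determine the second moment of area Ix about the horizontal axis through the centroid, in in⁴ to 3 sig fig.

Treat the section as a set of non-overlapping primitives; coordinates are from the bounding-box lower-left.
Outer rectangle: 6.4 × 5.6, A = 35.84 in², y = 2.8 in, Ī = 93.662 in⁴.
Inner void (subtracted): 5 × 4.2, A = 21 in², y = 2.8 in, Ī = 30.87 in⁴.
By symmetry the centroid is at mid-height, ȳ = 2.8 in.
All pieces are centred on the horizontal axis through the centroid, so I = ΣĪ (holes subtracted) = 62.792 in⁴.

Ix ≈ 62.8 in⁴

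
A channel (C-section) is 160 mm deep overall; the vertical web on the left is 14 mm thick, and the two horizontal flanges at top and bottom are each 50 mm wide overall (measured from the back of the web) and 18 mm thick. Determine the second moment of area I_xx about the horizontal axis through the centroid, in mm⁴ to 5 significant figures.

I_xx ≈ 1.1347 × 10⁷ mm⁴

Decompose the section into non-overlapping parts with the origin at the bottom-left of its bounding rectangle.
Web: 14 × 160, A = 2 240 mm², y = 80 mm, Ī = 4 778 667 mm⁴.
Top flange (beyond web): 36 × 18, A = 648 mm², y = 151 mm, Ī = 17 496 mm⁴.
Bottom flange (beyond web): 36 × 18, A = 648 mm², y = 9 mm, Ī = 17 496 mm⁴.
By symmetry the centroid is at mid-height, ȳ = 80 mm.
Transfer each piece to the horizontal axis through the centroid using Ī + A·d² with d = y − 80:
  web: d = 0 mm → contributes +4 778 667 mm⁴
  top flange (beyond web): d = 71 mm → contributes +3 284 064 mm⁴
  bottom flange (beyond web): d = -71 mm → contributes +3 284 064 mm⁴
Total I = 11 346 795 mm⁴.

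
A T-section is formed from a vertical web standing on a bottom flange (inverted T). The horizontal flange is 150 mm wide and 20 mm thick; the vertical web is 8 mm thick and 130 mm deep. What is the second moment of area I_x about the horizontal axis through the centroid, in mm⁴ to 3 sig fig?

Decompose the section into non-overlapping parts with the origin at the bottom-left of its bounding rectangle.
Flange: 150 × 20, A = 3 000 mm², y = 10 mm, Ī = 100 000 mm⁴.
Web: 8 × 130, A = 1 040 mm², y = 85 mm, Ī = 1 464 667 mm⁴.
Centroid: ȳ = ΣA·y / ΣA = 29.307 mm.
Transfer each piece to the horizontal axis through the centroid using Ī + A·d² with d = y − 29.307:
  flange: d = -19.307 mm → contributes +1 218 273 mm⁴
  web: d = 55.693 mm → contributes +4 690 453 mm⁴
Total I = 5 908 726 mm⁴.

I_x ≈ 5.91 × 10⁶ mm⁴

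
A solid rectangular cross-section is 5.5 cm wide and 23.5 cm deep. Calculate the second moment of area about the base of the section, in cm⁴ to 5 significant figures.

The section: 5.5 × 23.5, A = 129.25 cm², y = 11.75 cm, Ī = 5948.193 cm⁴.
Transfer it to the bottom edge using Ī + A·d² with d = y − 0:
  the section: d = 11.75 cm → contributes +23792.77 cm⁴
Total I = 23792.77 cm⁴.

I_base ≈ 2.3793 × 10⁴ cm⁴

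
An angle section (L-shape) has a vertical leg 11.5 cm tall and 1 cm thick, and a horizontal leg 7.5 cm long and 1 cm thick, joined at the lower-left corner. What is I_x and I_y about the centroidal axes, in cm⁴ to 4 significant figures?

Split into non-overlapping primitives; take the origin at the lower-left of the bounding box.
Vertical leg: 1 × 11.5, A = 11.5 cm², y = 5.75 cm, Ī = 126.74 cm⁴.
Horizontal leg (remainder): 6.5 × 1, A = 6.5 cm², y = 0.5 cm, Ī = 0.541667 cm⁴.
Centroid: ȳ = ΣA·y / ΣA = 3.85417 cm.
Transfer each piece to the centroidal x-axis using Ī + A·d² with d = y − 3.85417:
  vertical leg: d = 1.89583 cm → contributes +168.073 cm⁴
  horizontal leg (remainder): d = -3.35417 cm → contributes +73.6695 cm⁴
Total I = 241.742 cm⁴.
For the y-axis: x̄ = 1.85417 cm.
Repeating about the centroidal y-axis gives I_y = 82.2422 cm⁴.

I_x ≈ 241.7 cm⁴, I_y ≈ 82.24 cm⁴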